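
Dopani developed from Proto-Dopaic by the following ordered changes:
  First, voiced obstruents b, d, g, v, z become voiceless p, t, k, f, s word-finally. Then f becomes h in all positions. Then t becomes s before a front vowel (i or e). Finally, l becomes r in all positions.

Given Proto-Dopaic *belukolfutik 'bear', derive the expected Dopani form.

Dopani: *belukolfutik > belukolhutik > belukolhusik > berukorhusik  (by unconditioned shift, palatalisation, unconditioned shift)

berukorhusik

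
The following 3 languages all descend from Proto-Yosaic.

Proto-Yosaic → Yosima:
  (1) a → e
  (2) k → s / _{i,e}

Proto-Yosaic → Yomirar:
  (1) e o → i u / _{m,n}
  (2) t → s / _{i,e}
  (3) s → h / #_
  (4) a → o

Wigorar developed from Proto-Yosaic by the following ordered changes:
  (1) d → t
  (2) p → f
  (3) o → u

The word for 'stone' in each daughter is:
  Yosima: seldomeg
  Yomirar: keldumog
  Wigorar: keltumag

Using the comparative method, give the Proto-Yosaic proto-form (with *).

Position 7: Yosima has e, Yomirar has o, Wigorar has a. Wigorar preserves a here (none of its changes turn any other segment into a), so the proto-segment is *a.
Position 5: Yosima has o, Yomirar has u, Wigorar has u. Yosima preserves o here (none of its changes turn any other segment into o), so the proto-segment is *o.
Continuing position by position gives *keldomag; check it forward:
Yosima: start from *keldomag.
  rule 1 (vowel merger): keldomag → keldomeg
  rule 2 (palatalisation): keldomeg → seldomeg
  ⇒ Yosima seldomeg
Yomirar: start from *keldomag.
  rule 1 (pre-nasal raising): keldomag → keldumag
  rule 2: no change — keldumag
  rule 3: no change — keldumag
  rule 4 (vowel merger): keldumag → keldumog
  ⇒ Yomirar keldumog
Wigorar: *keldomag
  keldomag → keltomag   [unconditioned shift]
  keltomag (rule 2 does not apply)
  keltomag → keltumag   [vowel merger]
  giving Wigorar keltumag.
*keldomag is the unique common source.

*keldomag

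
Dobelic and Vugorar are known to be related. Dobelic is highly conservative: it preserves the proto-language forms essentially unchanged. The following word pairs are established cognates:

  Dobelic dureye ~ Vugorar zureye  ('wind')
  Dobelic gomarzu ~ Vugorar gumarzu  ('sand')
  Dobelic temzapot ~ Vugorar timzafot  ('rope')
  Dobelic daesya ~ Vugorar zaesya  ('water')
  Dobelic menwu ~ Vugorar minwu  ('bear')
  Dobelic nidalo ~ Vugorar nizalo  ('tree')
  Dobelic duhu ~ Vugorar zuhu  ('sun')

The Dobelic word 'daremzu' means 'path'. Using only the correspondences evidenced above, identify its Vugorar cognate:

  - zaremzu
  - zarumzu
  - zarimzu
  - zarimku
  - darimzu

daesya ~ zaesya — Dobelic d corresponds to Vugorar z word-initially before a back vowel.
temzapot ~ timzafot — Dobelic e corresponds to Vugorar i after a consonant, before a nasal.
Applying these to Dobelic 'daremzu':
  daremzu → zaremzu   (d→z word-initially before a back vowel)
  zaremzu → zarimzu   (e→i after a consonant, before a nasal)
So the Vugorar cognate is 'zarimzu'.

zarimzu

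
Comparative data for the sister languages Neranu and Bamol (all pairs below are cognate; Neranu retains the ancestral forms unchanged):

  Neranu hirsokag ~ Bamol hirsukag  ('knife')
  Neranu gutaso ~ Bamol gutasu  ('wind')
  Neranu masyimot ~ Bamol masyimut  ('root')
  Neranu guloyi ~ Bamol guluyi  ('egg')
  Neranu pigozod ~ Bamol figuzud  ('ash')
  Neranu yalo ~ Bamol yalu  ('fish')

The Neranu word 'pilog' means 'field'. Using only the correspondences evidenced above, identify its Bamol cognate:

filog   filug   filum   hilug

pigozod ~ figuzud — Neranu p corresponds to Bamol f word-initially before a front vowel.
hirsokag ~ hirsukag, masyimot ~ masyimut — Neranu o corresponds to Bamol u after a consonant, before a consonant other than r, m, n, p, b, f, v.
Applying these to Neranu 'pilog':
  pilog → filog   (p→f word-initially before a front vowel)
  filog → filug   (o→u after a consonant, before a consonant other than r, m, n, p, b, f, v)
So the Bamol cognate is 'filug'.

filug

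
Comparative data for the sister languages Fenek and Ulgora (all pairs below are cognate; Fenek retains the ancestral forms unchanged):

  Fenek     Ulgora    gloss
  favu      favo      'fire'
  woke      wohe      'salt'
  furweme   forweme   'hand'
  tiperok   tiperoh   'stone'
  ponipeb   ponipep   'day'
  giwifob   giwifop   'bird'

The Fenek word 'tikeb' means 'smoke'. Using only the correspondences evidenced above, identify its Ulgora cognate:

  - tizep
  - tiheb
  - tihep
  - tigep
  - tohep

tihep

woke ~ wohe — Fenek k corresponds to Ulgora h between vowels (before a front vowel).
ponipeb ~ ponipep, giwifob ~ giwifop — Fenek b corresponds to Ulgora p word-finally.
Applying these to Fenek 'tikeb':
  tikeb → tiheb   (k→h between vowels (before a front vowel))
  tiheb → tihep   (b→p word-finally)
So the Ulgora cognate is 'tihep'.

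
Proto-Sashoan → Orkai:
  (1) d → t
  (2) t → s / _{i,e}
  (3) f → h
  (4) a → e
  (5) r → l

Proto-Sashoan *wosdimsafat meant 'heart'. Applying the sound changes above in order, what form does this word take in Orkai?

Orkai: start from *wosdimsafat.
  rule 1 (unconditioned shift): wosdimsafat → wostimsafat
  rule 2 (palatalisation): wostimsafat → wossimsafat
  rule 3 (unconditioned shift): wossimsafat → wossimsahat
  rule 4 (vowel merger): wossimsahat → wossimsehet
  rule 5: no change — wossimsehet
  ⇒ Orkai wossimsehet

wossimsehet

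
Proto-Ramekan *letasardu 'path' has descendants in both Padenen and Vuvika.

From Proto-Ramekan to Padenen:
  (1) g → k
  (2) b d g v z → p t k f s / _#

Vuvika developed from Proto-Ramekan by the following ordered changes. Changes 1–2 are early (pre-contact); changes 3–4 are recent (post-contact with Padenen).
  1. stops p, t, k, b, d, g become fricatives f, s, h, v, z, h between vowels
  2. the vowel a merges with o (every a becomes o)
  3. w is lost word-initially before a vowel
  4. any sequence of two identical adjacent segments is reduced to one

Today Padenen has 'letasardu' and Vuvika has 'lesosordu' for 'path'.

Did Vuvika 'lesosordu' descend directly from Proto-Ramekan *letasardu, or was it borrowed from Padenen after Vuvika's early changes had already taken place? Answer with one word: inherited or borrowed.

inherited

If inherited, *letasardu would pass through all of Vuvika's changes:
Vuvika: start from *letasardu.
  rule 1 (intervocalic lenition): letasardu → lesasardu
  rule 2 (vowel merger): lesasardu → lesosordu
  rule 3: no change — lesosordu
  rule 4: no change — lesosordu
  ⇒ Vuvika lesosordu
If borrowed from Padenen 'letasardu' after the early changes, it would undergo only the recent ones:
  rule 3 (glide loss): no change (letasardu)
  rule 4 (degemination): no change (letasardu)
  ⇒ as a loan: letasardu
Vuvika 'lesosordu' matches the inherited outcome exactly, so it is an inherited cognate, not a loan.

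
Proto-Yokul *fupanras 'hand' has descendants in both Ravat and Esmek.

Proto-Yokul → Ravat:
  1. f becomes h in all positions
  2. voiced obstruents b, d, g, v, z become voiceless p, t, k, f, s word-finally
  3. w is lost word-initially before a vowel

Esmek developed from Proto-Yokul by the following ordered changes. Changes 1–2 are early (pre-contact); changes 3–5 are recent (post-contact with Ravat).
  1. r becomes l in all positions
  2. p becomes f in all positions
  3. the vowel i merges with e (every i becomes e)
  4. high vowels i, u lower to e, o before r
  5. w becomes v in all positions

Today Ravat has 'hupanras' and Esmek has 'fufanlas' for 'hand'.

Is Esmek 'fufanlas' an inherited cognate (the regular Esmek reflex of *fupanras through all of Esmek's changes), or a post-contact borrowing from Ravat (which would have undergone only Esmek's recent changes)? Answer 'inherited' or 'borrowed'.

If inherited, *fupanras would pass through all of Esmek's changes:
Esmek: *fupanras > fupanlas > fufanlas  (by unconditioned shift, unconditioned shift)
If borrowed from Ravat 'hupanras' after the early changes, it would undergo only the recent ones:
  rule 3 (vowel merger): no change (hupanras)
  rule 4 (pre-rhotic lowering): no change (hupanras)
  rule 5 (unconditioned shift): no change (hupanras)
  ⇒ as a loan: hupanras
Esmek 'fufanlas' matches the inherited outcome exactly, so it is an inherited cognate, not a loan.

inherited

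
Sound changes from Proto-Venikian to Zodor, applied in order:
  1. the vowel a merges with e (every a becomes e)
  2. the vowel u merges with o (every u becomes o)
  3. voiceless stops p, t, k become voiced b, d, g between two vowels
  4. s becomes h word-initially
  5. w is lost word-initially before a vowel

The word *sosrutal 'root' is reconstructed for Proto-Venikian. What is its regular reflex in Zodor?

hosrodel

Zodor: *sosrutal > sosrutel > sosrotel > sosrodel > hosrodel  (by vowel merger, vowel merger, intervocalic voicing, debuccalisation)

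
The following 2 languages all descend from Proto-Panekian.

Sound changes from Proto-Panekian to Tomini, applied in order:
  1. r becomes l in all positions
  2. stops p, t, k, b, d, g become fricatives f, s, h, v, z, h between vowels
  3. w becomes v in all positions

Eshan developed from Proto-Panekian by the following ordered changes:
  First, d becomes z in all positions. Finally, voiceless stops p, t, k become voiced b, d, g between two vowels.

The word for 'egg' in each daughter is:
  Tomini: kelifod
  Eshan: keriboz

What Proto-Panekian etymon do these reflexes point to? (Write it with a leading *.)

*keripod

Position 5: Tomini has f, Eshan has b. Taking the neighbouring segments as reconstructed: Tomini f could go back to *p or *f; Eshan b could go back to *p or *b — the one source consistent with every daughter is *p.
Position 3: Tomini has l, Eshan has r. Eshan preserves r here (none of its changes turn any other segment into r), so the proto-segment is *r.
Verify the candidate proto-form against each daughter:
Tomini: *keripod > kelipod > kelifod  (by unconditioned shift, intervocalic lenition)
Eshan: *keripod > keripoz > keriboz  (by unconditioned shift, intervocalic voicing)
Only *keripod yields all of Tomini kelifod, Eshan keriboz.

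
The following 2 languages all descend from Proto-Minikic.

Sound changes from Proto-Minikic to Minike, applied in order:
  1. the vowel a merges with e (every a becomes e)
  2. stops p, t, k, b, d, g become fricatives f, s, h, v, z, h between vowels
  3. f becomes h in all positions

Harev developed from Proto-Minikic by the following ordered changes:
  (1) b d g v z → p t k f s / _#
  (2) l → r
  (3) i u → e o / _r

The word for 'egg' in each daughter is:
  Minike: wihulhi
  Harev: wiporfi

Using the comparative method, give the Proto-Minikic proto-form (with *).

*wipulfi

Position 5: Minike has l, Harev has r. Minike preserves l here (none of its changes turn any other segment into l), so the proto-segment is *l.
Position 6: Minike has h, Harev has f. Taking the neighbouring segments as reconstructed: Minike h could go back to *f or *h; Harev f can only go back to *f — the one source consistent with every daughter is *f.
Position 4: Minike has u, Harev has o. Minike preserves u here (none of its changes turn any other segment into u), so the proto-segment is *u.
This points to *wipulfi. Verify forward in each daughter:
Minike: *wipulfi
  wipulfi (rule 1 does not apply)
  wipulfi → wifulfi   [intervocalic lenition]
  wifulfi → wihulhi   [unconditioned shift]
  giving Minike wihulhi.
Harev: start from *wipulfi.
  rule 1: no change — wipulfi
  rule 2 (unconditioned shift): wipulfi → wipurfi
  rule 3 (pre-rhotic lowering): wipurfi → wiporfi
  ⇒ Harev wiporfi
No other proto-form is consistent with every reflex, so the reconstruction is *wipulfi.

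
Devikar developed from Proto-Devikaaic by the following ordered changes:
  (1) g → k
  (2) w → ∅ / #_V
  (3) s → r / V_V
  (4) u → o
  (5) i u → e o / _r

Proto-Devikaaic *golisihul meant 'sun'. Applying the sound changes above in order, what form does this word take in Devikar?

Devikar: start from *golisihul.
  rule 1 (unconditioned shift): golisihul → kolisihul
  rule 2: no change — kolisihul
  rule 3 (rhotacism): kolisihul → kolirihul
  rule 4 (vowel merger): kolirihul → kolirihol
  rule 5 (pre-rhotic lowering): kolirihol → kolerihol
  ⇒ Devikar kolerihol

kolerihol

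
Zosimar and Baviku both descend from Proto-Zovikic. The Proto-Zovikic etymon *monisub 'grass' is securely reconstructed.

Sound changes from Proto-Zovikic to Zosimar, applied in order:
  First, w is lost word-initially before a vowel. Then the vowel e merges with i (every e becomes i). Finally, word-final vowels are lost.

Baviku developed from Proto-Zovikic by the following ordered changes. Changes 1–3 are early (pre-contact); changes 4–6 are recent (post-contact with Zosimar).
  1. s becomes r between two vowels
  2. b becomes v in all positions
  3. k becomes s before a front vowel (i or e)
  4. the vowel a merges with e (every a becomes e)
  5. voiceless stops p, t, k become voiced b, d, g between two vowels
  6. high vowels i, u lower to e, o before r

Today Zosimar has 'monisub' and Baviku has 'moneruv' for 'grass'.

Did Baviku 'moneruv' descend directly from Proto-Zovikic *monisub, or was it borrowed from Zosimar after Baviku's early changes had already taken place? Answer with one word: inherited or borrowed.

If inherited, *monisub would pass through all of Baviku's changes:
Baviku: *monisub > monirub > moniruv > moneruv  (by rhotacism, unconditioned shift, pre-rhotic lowering)
If borrowed from Zosimar 'monisub' after the early changes, it would undergo only the recent ones:
  rule 4 (vowel merger): no change (monisub)
  rule 5 (intervocalic voicing): no change (monisub)
  rule 6 (pre-rhotic lowering): no change (monisub)
  ⇒ as a loan: monisub
Baviku 'moneruv' matches the inherited outcome exactly, so it is an inherited cognate, not a loan.

inherited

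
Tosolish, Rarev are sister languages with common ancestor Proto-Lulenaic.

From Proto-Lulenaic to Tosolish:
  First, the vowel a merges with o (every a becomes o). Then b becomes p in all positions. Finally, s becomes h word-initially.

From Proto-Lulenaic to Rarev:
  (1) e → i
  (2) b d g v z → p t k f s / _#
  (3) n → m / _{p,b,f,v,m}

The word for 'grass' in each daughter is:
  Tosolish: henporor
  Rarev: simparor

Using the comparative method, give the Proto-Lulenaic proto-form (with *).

Position 1: Tosolish has h, Rarev has s. Taking the neighbouring segments as reconstructed: Tosolish h could go back to *s or *h; Rarev s can only go back to *s — the one source consistent with every daughter is *s.
Position 2: Tosolish has e, Rarev has i. Tosolish preserves e here (none of its changes turn any other segment into e), so the proto-segment is *e.
Position 3: Tosolish has n, Rarev has m. Tosolish preserves n here (none of its changes turn any other segment into n), so the proto-segment is *n.
Verify the candidate proto-form against each daughter:
Tosolish: *senparor > senporor > henporor  (by vowel merger, debuccalisation)
Rarev: *senparor > sinparor > simparor  (by vowel merger, nasal place assimilation)
Only *senparor yields all of Tosolish henporor, Rarev simparor.

*senparor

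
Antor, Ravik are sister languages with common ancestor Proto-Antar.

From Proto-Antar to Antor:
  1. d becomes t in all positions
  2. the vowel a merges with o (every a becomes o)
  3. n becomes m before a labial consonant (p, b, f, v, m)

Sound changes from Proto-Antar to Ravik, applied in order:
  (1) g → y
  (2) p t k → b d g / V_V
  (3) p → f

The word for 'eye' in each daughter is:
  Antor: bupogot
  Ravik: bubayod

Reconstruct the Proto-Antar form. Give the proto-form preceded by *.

Position 5: Antor has g, Ravik has y. Antor preserves g here (none of its changes turn any other segment into g), so the proto-segment is *g.
Position 4: Antor has o, Ravik has a. Ravik preserves a here (none of its changes turn any other segment into a), so the proto-segment is *a.
Position 3: Antor has p, Ravik has b. Antor preserves p here (none of its changes turn any other segment into p), so the proto-segment is *p.
This points to *bupagod. Verify forward in each daughter:
Antor: *bupagod > bupagot > bupogot  (by unconditioned shift, vowel merger)
Ravik: *bupagod > bupayod > bubayod  (by unconditioned shift, intervocalic voicing)
Only *bupagod yields all of Antor bupogot, Ravik bubayod.

*bupagod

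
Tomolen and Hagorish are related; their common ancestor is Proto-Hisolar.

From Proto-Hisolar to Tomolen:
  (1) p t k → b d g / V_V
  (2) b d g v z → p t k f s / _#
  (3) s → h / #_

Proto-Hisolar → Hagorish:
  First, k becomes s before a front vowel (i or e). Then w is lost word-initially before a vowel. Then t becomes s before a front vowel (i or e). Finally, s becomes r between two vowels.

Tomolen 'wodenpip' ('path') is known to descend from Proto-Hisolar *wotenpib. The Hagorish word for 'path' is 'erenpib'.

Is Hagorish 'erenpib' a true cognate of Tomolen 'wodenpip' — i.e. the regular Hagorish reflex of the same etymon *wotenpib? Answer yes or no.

Derive the expected Hagorish reflex of *wotenpib:
Hagorish: *wotenpib
  wotenpib (rule 1 does not apply)
  wotenpib → otenpib   [glide loss]
  otenpib → osenpib   [palatalisation]
  osenpib → orenpib   [rhotacism]
  giving Hagorish orenpib.
The regular Hagorish reflex would be 'orenpib', but the attested form is 'erenpib'. The correspondence is irregular, so they are not cognates (the Hagorish form has a different source).

no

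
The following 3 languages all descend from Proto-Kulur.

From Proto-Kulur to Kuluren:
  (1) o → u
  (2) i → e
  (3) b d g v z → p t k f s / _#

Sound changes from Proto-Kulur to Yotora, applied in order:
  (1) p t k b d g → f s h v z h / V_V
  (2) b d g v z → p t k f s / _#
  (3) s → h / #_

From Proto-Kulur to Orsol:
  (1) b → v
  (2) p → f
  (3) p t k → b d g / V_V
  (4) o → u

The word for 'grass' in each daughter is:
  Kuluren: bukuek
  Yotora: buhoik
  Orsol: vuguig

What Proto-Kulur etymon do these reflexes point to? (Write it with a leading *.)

*bukoig

Position 4: Kuluren has u, Yotora has o, Orsol has u. Yotora preserves o here (none of its changes turn any other segment into o), so the proto-segment is *o.
Position 6: Kuluren has k, Yotora has k, Orsol has g. Taking the neighbouring segments as reconstructed: Kuluren k could go back to *k or *g; Yotora k could go back to *k or *g; Orsol g can only go back to *g — the one source consistent with every daughter is *g.
Position 3: Kuluren has k, Yotora has h, Orsol has g. Taking the neighbouring segments as reconstructed: Kuluren k can only go back to *k; Yotora h could go back to *k or *g or *h; Orsol g could go back to *k or *g — the one source consistent with every daughter is *k.
Continuing position by position gives *bukoig; check it forward:
Kuluren: *bukoig > bukuig > bukueg > bukuek  (by vowel merger, vowel merger, final devoicing)
Yotora: *bukoig > buhoig > buhoik  (by intervocalic lenition, final devoicing)
Orsol: start from *bukoig.
  rule 1 (unconditioned shift): bukoig → vukoig
  rule 2: no change — vukoig
  rule 3 (intervocalic voicing): vukoig → vugoig
  rule 4 (vowel merger): vugoig → vuguig
  ⇒ Orsol vuguig
No other proto-form is consistent with every reflex, so the reconstruction is *bukoig.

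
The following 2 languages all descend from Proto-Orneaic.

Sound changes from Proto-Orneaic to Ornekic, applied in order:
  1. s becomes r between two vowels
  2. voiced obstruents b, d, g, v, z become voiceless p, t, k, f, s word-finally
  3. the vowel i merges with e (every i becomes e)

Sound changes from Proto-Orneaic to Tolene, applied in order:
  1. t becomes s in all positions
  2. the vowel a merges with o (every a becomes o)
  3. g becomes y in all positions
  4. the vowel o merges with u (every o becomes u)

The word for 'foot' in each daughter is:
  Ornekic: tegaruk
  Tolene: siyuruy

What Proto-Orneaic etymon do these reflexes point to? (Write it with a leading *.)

*tigarug

Position 1: Ornekic has t, Tolene has s. Taking the neighbouring segments as reconstructed: Ornekic t can only go back to *t; Tolene s could go back to *t or *s — the one source consistent with every daughter is *t.
Position 3: Ornekic has g, Tolene has y. Ornekic preserves g here (none of its changes turn any other segment into g), so the proto-segment is *g.
Continuing position by position gives *tigarug; check it forward:
Ornekic: *tigarug > tigaruk > tegaruk  (by final devoicing, vowel merger)
Tolene: start from *tigarug.
  rule 1 (unconditioned shift): tigarug → sigarug
  rule 2 (vowel merger): sigarug → sigorug
  rule 3 (unconditioned shift): sigorug → siyoruy
  rule 4 (vowel merger): siyoruy → siyuruy
  ⇒ Tolene siyuruy
Only *tigarug yields all of Ornekic tegaruk, Tolene siyuruy.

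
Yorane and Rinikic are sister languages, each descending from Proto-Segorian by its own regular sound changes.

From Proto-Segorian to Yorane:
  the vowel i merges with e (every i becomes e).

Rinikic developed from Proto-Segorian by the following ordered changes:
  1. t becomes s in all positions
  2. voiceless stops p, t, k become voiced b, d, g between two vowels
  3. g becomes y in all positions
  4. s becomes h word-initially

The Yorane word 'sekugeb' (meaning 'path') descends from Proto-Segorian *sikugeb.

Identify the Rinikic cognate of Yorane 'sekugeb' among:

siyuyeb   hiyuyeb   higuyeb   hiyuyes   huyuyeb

hiyuyeb

Rinikic: *sikugeb > sigugeb > siyuyeb > hiyuyeb  (by intervocalic voicing, unconditioned shift, debuccalisation)
Only 'hiyuyeb' matches the regular Rinikic development of *sikugeb.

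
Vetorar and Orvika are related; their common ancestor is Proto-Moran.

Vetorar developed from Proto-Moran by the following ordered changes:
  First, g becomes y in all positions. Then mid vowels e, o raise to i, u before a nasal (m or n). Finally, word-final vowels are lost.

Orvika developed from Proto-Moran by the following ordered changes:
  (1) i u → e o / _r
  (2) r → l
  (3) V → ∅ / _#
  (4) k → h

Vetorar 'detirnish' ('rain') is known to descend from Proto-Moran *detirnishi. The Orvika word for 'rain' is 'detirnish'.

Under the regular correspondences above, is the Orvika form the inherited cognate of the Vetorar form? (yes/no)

Derive the expected Orvika reflex of *detirnishi:
Orvika: *detirnishi
  detirnishi → deternishi   [pre-rhotic lowering]
  deternishi → detelnishi   [unconditioned shift]
  detelnishi → detelnish   [apocope]
  detelnish (rule 4 does not apply)
  giving Orvika detelnish.
The regular Orvika reflex would be 'detelnish', but the attested form is 'detirnish'. The correspondence is irregular, so they are not cognates (the Orvika form has a different source).

no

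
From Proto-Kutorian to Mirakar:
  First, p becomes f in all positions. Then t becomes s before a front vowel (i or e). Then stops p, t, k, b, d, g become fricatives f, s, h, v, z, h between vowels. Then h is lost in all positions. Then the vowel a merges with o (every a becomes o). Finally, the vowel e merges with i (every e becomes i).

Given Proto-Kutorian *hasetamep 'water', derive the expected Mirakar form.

Mirakar: *hasetamep > hasetamef > hasesamef > asesamef > osesomef > osisomif  (by unconditioned shift, intervocalic lenition, h-loss, vowel merger, vowel merger)

osisomif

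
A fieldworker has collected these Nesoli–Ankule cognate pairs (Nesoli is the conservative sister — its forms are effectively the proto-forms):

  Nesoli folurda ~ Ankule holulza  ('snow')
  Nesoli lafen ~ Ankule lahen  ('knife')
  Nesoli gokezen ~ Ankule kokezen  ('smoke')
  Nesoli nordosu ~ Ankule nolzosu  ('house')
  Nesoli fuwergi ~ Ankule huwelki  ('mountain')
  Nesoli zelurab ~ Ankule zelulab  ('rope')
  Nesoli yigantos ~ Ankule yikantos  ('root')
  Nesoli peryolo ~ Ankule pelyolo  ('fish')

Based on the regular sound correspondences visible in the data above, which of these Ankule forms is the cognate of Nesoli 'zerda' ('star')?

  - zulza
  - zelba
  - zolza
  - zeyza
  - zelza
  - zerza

zelza

folurda ~ holulza, nordosu ~ nolzosu — Nesoli r corresponds to Ankule l after a vowel, before a consonant other than r, m, n, p, b, f, v.
folurda ~ holulza — Nesoli d corresponds to Ankule z after a consonant, before a back vowel.
Applying these to Nesoli 'zerda':
  zerda → zelda   (r→l after a vowel, before a consonant other than r, m, n, p, b, f, v)
  zelda → zelza   (d→z after a consonant, before a back vowel)
So the Ankule cognate is 'zelza'.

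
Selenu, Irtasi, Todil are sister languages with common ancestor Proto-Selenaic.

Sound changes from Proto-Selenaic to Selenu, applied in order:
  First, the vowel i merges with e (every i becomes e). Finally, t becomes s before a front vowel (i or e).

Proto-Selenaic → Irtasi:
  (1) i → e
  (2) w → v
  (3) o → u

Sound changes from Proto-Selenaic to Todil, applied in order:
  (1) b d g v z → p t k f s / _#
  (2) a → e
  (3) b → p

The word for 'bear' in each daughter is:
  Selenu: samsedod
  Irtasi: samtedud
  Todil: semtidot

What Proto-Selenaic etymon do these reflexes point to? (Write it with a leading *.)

Position 4: Selenu has s, Irtasi has t, Todil has t. Irtasi preserves t here (none of its changes turn any other segment into t), so the proto-segment is *t.
Position 8: Selenu has d, Irtasi has d, Todil has t. Selenu preserves d here (none of its changes turn any other segment into d), so the proto-segment is *d.
Continuing position by position gives *samtidod; check it forward:
Selenu: start from *samtidod.
  rule 1 (vowel merger): samtidod → samtedod
  rule 2 (palatalisation): samtedod → samsedod
  ⇒ Selenu samsedod
Irtasi: *samtidod > samtedod > samtedud  (by vowel merger, vowel merger)
Todil: *samtidod > samtidot > semtidot  (by final devoicing, vowel merger)
Only *samtidod yields all of Selenu samsedod, Irtasi samtedud, Todil semtidot.

*samtidod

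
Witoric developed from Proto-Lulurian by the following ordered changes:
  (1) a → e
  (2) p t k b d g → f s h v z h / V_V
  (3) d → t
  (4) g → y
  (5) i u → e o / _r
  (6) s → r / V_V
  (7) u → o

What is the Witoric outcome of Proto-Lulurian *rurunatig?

Witoric: start from *rurunatig.
  rule 1 (vowel merger): rurunatig → rurunetig
  rule 2 (intervocalic lenition): rurunetig → rurunesig
  rule 3: no change — rurunesig
  rule 4 (unconditioned shift): rurunesig → rurunesiy
  rule 5 (pre-rhotic lowering): rurunesiy → rorunesiy
  rule 6 (rhotacism): rorunesiy → roruneriy
  rule 7 (vowel merger): roruneriy → roroneriy
  ⇒ Witoric roroneriy

roroneriy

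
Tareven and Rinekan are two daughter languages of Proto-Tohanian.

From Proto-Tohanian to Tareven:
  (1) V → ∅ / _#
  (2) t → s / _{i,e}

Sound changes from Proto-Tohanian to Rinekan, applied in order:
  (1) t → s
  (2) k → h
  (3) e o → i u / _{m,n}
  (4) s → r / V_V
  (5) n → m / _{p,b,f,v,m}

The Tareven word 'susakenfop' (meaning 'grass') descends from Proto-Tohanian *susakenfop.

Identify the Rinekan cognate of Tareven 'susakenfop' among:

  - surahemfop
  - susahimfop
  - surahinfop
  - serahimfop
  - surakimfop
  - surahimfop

Rinekan: start from *susakenfop.
  rule 1: no change — susakenfop
  rule 2 (unconditioned shift): susakenfop → susahenfop
  rule 3 (pre-nasal raising): susahenfop → susahinfop
  rule 4 (rhotacism): susahinfop → surahinfop
  rule 5 (nasal place assimilation): surahinfop → surahimfop
  ⇒ Rinekan surahimfop
Only 'surahimfop' matches the regular Rinekan development of *susakenfop.

surahimfop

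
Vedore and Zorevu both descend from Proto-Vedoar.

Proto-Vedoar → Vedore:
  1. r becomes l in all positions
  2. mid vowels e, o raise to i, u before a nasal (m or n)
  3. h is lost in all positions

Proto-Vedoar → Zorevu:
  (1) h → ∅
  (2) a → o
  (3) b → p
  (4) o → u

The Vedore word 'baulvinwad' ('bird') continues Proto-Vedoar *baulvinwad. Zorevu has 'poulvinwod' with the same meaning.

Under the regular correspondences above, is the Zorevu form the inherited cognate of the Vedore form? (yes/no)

Derive the expected Zorevu reflex of *baulvinwad:
Zorevu: *baulvinwad > boulvinwod > poulvinwod > puulvinwud  (by vowel merger, unconditioned shift, vowel merger)
The regular Zorevu reflex would be 'puulvinwud', but the attested form is 'poulvinwod'. The correspondence is irregular, so they are not cognates (the Zorevu form has a different source).

no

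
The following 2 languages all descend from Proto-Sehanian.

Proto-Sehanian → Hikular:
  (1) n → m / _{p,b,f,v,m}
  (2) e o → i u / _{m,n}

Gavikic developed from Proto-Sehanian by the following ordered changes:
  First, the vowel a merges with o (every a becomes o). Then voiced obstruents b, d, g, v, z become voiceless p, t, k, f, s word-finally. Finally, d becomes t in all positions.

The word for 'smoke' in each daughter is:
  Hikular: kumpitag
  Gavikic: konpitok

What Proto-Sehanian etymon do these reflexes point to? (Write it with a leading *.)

*konpitag

Position 7: Hikular has a, Gavikic has o. Hikular preserves a here (none of its changes turn any other segment into a), so the proto-segment is *a.
Position 3: Hikular has m, Gavikic has n. Gavikic preserves n here (none of its changes turn any other segment into n), so the proto-segment is *n.
Position 2: Hikular has u, Gavikic has o. Taking the neighbouring segments as reconstructed: Hikular u could go back to *o or *u; Gavikic o could go back to *a or *o — the one source consistent with every daughter is *o.
This points to *konpitag. Verify forward in each daughter:
Hikular: *konpitag > kompitag > kumpitag  (by nasal place assimilation, pre-nasal raising)
Gavikic: *konpitag
  konpitag → konpitog   [vowel merger]
  konpitog → konpitok   [final devoicing]
  konpitok (rule 3 does not apply)
  giving Gavikic konpitok.
*konpitag is the unique common source.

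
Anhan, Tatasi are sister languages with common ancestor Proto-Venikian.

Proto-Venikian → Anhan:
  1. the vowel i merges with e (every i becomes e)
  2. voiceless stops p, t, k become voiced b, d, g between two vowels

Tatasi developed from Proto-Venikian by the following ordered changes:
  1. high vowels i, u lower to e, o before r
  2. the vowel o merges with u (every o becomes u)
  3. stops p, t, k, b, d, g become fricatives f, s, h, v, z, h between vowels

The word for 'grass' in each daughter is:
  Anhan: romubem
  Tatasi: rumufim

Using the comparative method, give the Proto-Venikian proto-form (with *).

*romupim

Position 2: Anhan has o, Tatasi has u. Anhan preserves o here (none of its changes turn any other segment into o), so the proto-segment is *o.
Position 5: Anhan has b, Tatasi has f. Taking the neighbouring segments as reconstructed: Anhan b could go back to *p or *b; Tatasi f could go back to *p or *f — the one source consistent with every daughter is *p.
Verify the candidate proto-form against each daughter:
Anhan: *romupim > romupem > romubem  (by vowel merger, intervocalic voicing)
Tatasi: *romupim > rumupim > rumufim  (by vowel merger, intervocalic lenition)
*romupim is the unique common source.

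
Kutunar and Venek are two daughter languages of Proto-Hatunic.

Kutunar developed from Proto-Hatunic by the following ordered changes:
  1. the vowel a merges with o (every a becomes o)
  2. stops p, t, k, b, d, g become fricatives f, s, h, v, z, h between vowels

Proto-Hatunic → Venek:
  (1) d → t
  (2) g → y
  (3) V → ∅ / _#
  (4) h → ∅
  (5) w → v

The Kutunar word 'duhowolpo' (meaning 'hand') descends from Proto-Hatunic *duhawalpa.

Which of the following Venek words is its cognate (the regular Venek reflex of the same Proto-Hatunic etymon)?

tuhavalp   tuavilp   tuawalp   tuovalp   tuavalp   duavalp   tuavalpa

Venek: start from *duhawalpa.
  rule 1 (unconditioned shift): duhawalpa → tuhawalpa
  rule 2: no change — tuhawalpa
  rule 3 (apocope): tuhawalpa → tuhawalp
  rule 4 (h-loss): tuhawalp → tuawalp
  rule 5 (unconditioned shift): tuawalp → tuavalp
  ⇒ Venek tuavalp
Among the options, 'tuavalp' alone shows every Venek change applied in order.

tuavalp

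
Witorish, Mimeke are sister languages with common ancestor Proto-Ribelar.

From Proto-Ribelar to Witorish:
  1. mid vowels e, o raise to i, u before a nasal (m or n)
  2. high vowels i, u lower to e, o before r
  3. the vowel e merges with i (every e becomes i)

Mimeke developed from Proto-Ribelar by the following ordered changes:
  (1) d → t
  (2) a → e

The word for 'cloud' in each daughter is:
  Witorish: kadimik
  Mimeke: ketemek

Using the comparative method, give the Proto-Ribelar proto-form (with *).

*kademek

Position 6: Witorish has i, Mimeke has e. Taking the neighbouring segments as reconstructed: Witorish i could go back to *e or *i; Mimeke e could go back to *a or *e — the one source consistent with every daughter is *e.
Position 2: Witorish has a, Mimeke has e. Witorish preserves a here (none of its changes turn any other segment into a), so the proto-segment is *a.
Position 3: Witorish has d, Mimeke has t. Witorish preserves d here (none of its changes turn any other segment into d), so the proto-segment is *d.
Verify the candidate proto-form against each daughter:
Witorish: start from *kademek.
  rule 1 (pre-nasal raising): kademek → kadimek
  rule 2: no change — kadimek
  rule 3 (vowel merger): kadimek → kadimik
  ⇒ Witorish kadimik
Mimeke: start from *kademek.
  rule 1 (unconditioned shift): kademek → katemek
  rule 2 (vowel merger): katemek → ketemek
  ⇒ Mimeke ketemek
Only *kademek yields all of Witorish kadimik, Mimeke ketemek.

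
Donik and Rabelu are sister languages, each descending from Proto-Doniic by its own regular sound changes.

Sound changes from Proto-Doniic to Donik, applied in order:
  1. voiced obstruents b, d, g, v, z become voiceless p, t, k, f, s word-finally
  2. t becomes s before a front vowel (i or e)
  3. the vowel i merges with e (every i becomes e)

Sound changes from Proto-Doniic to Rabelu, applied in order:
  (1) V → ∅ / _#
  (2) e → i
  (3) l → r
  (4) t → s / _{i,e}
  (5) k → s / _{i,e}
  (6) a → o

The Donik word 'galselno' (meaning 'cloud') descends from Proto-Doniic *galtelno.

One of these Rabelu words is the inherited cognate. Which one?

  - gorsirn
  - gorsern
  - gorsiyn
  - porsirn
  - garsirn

gorsirn

Rabelu: *galtelno
  galtelno → galteln   [apocope]
  galteln → galtiln   [vowel merger]
  galtiln → gartirn   [unconditioned shift]
  gartirn → garsirn   [palatalisation]
  garsirn (rule 5 does not apply)
  garsirn → gorsirn   [vowel merger]
  giving Rabelu gorsirn.
The other candidates each miss or misapply at least one Rabelu change.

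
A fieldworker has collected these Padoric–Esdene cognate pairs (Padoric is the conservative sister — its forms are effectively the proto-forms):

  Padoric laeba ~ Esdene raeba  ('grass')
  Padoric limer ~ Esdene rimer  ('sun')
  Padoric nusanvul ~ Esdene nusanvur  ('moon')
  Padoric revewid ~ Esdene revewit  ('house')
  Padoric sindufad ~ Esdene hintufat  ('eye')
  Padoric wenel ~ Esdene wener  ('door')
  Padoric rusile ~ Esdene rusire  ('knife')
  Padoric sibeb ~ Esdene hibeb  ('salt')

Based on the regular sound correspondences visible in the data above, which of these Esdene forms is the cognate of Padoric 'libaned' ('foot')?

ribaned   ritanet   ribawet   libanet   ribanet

ribanet

limer ~ rimer — Padoric l corresponds to Esdene r word-initially before a front vowel.
revewid ~ revewit, sindufad ~ hintufat — Padoric d corresponds to Esdene t word-finally.
Applying these to Padoric 'libaned':
  libaned → ribaned   (l→r word-initially before a front vowel)
  ribaned → ribanet   (d→t word-finally)
So the Esdene cognate is 'ribanet'.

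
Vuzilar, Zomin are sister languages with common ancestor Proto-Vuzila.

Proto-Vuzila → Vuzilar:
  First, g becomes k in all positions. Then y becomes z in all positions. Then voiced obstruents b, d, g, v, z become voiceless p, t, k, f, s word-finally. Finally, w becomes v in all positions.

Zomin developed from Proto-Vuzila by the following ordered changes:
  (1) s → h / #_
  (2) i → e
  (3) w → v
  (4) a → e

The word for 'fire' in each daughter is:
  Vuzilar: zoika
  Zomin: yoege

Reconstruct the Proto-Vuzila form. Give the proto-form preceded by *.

*yoiga

Position 4: Vuzilar has k, Zomin has g. Zomin preserves g here (none of its changes turn any other segment into g), so the proto-segment is *g.
Position 1: Vuzilar has z, Zomin has y. Zomin preserves y here (none of its changes turn any other segment into y), so the proto-segment is *y.
Position 3: Vuzilar has i, Zomin has e. Vuzilar preserves i here (none of its changes turn any other segment into i), so the proto-segment is *i.
This points to *yoiga. Verify forward in each daughter:
Vuzilar: start from *yoiga.
  rule 1 (unconditioned shift): yoiga → yoika
  rule 2 (unconditioned shift): yoika → zoika
  rule 3: no change — zoika
  rule 4: no change — zoika
  ⇒ Vuzilar zoika
Zomin: *yoiga > yoega > yoege  (by vowel merger, vowel merger)
No other proto-form is consistent with every reflex, so the reconstruction is *yoiga.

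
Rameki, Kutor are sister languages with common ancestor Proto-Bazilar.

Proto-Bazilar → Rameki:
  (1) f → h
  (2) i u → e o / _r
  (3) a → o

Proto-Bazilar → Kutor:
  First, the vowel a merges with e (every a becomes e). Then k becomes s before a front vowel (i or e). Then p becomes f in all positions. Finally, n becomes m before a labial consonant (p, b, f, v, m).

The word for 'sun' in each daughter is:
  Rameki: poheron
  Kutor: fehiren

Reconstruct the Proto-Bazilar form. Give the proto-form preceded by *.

*pahiran

Position 4: Rameki has e, Kutor has i. Kutor preserves i here (none of its changes turn any other segment into i), so the proto-segment is *i.
Position 2: Rameki has o, Kutor has e. Taking the neighbouring segments as reconstructed: Rameki o could go back to *a or *o; Kutor e could go back to *a or *e — the one source consistent with every daughter is *a.
Continuing position by position gives *pahiran; check it forward:
Rameki: *pahiran > paheran > poheron  (by pre-rhotic lowering, vowel merger)
Kutor: *pahiran
  pahiran → pehiren   [vowel merger]
  pehiren (rule 2 does not apply)
  pehiren → fehiren   [unconditioned shift]
  fehiren (rule 4 does not apply)
  giving Kutor fehiren.
Only *pahiran yields all of Rameki poheron, Kutor fehiren.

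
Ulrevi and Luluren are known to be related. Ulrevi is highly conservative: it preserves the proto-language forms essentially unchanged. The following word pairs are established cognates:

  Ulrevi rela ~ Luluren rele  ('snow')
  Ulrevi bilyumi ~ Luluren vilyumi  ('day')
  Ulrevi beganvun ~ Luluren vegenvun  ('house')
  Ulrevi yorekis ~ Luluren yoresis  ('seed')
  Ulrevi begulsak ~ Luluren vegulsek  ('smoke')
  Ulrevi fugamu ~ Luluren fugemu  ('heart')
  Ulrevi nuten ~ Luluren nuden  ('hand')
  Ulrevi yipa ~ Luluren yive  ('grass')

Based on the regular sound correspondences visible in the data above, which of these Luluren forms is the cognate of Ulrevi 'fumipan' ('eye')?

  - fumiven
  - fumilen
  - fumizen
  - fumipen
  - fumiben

fumiven

yipa ~ yive — Ulrevi p corresponds to Luluren v between vowels (before a back vowel).
beganvun ~ vegenvun — Ulrevi a corresponds to Luluren e after a consonant, before a nasal.
Applying these to Ulrevi 'fumipan':
  fumipan → fumivan   (p→v between vowels (before a back vowel))
  fumivan → fumiven   (a→e after a consonant, before a nasal)
So the Luluren cognate is 'fumiven'.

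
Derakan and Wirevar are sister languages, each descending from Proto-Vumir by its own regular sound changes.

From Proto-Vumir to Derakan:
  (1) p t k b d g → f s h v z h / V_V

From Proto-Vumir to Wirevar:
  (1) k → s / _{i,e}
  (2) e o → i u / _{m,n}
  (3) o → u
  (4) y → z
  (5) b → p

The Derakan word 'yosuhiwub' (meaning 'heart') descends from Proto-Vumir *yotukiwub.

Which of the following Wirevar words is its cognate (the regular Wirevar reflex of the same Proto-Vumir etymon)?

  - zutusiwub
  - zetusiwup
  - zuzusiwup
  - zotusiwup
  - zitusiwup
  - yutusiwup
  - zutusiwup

Wirevar: *yotukiwub
  yotukiwub → yotusiwub   [palatalisation]
  yotusiwub (rule 2 does not apply)
  yotusiwub → yutusiwub   [vowel merger]
  yutusiwub → zutusiwub   [unconditioned shift]
  zutusiwub → zutusiwup   [unconditioned shift]
  giving Wirevar zutusiwup.

zutusiwup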